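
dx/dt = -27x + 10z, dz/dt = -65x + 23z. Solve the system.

x(t) = -C_1e^(-2t)sin(5t) + C_1e^(-2t)cos(5t) + C_2e^(-2t)sin(5t) + C_2e^(-2t)cos(5t), z(t) = -3C_1e^(-2t)sin(5t) + 2C_1e^(-2t)cos(5t) + 2C_2e^(-2t)sin(5t) + 3C_2e^(-2t)cos(5t)

Coefficient matrix A = [[-27, 10], [-65, 23]].
Characteristic polynomial det(A - λI) = λ^2 + 4λ + 29 = 0.
Eigenvalues λ = -2 ± 5i (complex conjugate pair).
For λ=-2+5i: an eigenvector is (1,2) - i(-1,-3) = (1 + i, 2 + 3i).
A real fundamental pair from Re and Im of e^((-2+5i)t)v: X_1 = e^(-2t)(cos(5t)·(1,2) + sin(5t)·(-1,-3)), X_2 = e^(-2t)(sin(5t)·(1,2) - cos(5t)·(-1,-3)).
General solution: C_1X_1 + C_2X_2.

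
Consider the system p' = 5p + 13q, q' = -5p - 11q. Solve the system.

p(t) = 3C_1e^(-3t)sin(t) + 2C_1e^(-3t)cos(t) + 2C_2e^(-3t)sin(t) - 3C_2e^(-3t)cos(t), q(t) = -2C_1e^(-3t)sin(t) - C_1e^(-3t)cos(t) - C_2e^(-3t)sin(t) + 2C_2e^(-3t)cos(t)

Coefficient matrix A = [[5, 13], [-5, -11]].
Characteristic polynomial det(A - λI) = λ^2 + 6λ + 10 = 0.
Eigenvalues λ = -3 ± i (complex conjugate pair).
For λ=-3+i: an eigenvector is (2,-1) - i(3,-2) = (2 - 3i, -1 + 2i).
A real fundamental pair from Re and Im of e^((-3+i)t)v: X_1 = e^(-3t)(cos(t)·(2,-1) + sin(t)·(3,-2)), X_2 = e^(-3t)(sin(t)·(2,-1) - cos(t)·(3,-2)).
General solution: C_1X_1 + C_2X_2.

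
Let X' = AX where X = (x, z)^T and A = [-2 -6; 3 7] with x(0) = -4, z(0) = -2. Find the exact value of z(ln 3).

-630

A = [[-2,-6],[3,7]]; eigenvalues λ = 4, 1.
Eigenvectors: (-1,1) for λ=4, (-2,1) for λ=1.
From the initial condition, c_1 = -8, c_2 = 6.
z(ln 3) = (-8)(3^4)(1) + (6)(3^1)(1) = -630.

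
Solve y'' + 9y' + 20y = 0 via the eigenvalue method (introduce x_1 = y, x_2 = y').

y(t) = c_1e^(-5t) + c_2e^(-4t)

Let x_1 = y, x_2 = y'. Then x_1' = x_2 and x_2' = -20x_1 - 9x_2.
A = [[0,1],[-20,-9]]; det(A-λI) = λ^2 + 9λ + 20.
Eigenvalues λ = -5, -4 with eigenvectors (1,-5), (1,-4).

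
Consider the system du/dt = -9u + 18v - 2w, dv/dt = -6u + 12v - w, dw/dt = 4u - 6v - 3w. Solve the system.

Coefficient matrix A = [[-9, 18, -2], [-6, 12, -1], [4, -6, -3]].
det(A - λI) = 0 gives eigenvalues λ = 3, -2, -1.
For λ=3: eigenvector (-3,-2,0).
For λ=-2: eigenvector (-2,-1,-2).
For λ=-1: eigenvector (2,1,1).
General solution: c_1e^(3t)(-3,-2,0) + c_2e^(-2t)(-2,-1,-2) + c_3e^(-t)(2,1,1).

u(t) = -3c_1e^(3t) - 2c_2e^(-2t) + 2c_3e^(-t), v(t) = -2c_1e^(3t) - c_2e^(-2t) + c_3e^(-t), w(t) = -2c_2e^(-2t) + c_3e^(-t)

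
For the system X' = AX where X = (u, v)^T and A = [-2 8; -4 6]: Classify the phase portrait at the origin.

unstable spiral

A = [[-2,8],[-4,6]]; det(A-λI) = λ^2 - 4λ + 20.
λ = 2 ± 4i: positive real part.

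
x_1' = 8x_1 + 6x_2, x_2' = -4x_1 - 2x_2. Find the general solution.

x_1(t) = 3c_1e^(4t) - c_2e^(2t), x_2(t) = -2c_1e^(4t) + c_2e^(2t)

Coefficient matrix A = [[8, 6], [-4, -2]].
Characteristic polynomial det(A - λI) = λ^2 - 6λ + 8 = 0.
Eigenvalues λ = 4, 2.
For λ=4: (A-λI) row 1 is [4, 6], so an eigenvector is (3, -2).
For λ=2: (A-λI) row 1 is [6, 6], so an eigenvector is (-1, 1).
General solution: c_1e^(4t)(3,-2) + c_2e^(2t)(-1,1).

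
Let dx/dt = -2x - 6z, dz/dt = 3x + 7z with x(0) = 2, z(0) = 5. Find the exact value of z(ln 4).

A = [[-2,-6],[3,7]]; eigenvalues λ = 1, 4.
Eigenvectors: (-2,1) for λ=1, (1,-1) for λ=4.
From the initial condition, c_1 = -7, c_2 = -12.
z(ln 4) = (-7)(4^1)(1) + (-12)(4^4)(-1) = 3044.

3044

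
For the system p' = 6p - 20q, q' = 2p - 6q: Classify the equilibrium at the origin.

A = [[6,-20],[2,-6]]; det(A-λI) = λ^2 + 4.
λ = 0 ± 2i: zero real part.

center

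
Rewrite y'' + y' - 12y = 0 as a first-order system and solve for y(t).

Let x_1 = y, x_2 = y'. Then x_1' = x_2 and x_2' = 12x_1 - x_2.
A = [[0,1],[12,-1]]; det(A-λI) = λ^2 + λ - 12.
Eigenvalues λ = 3, -4 with eigenvectors (1,3), (1,-4).

y(t) = c_1e^(3t) + c_2e^(-4t)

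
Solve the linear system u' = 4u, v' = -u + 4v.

Coefficient matrix A = [[4, 0], [-1, 4]].
Characteristic polynomial det(A - λI) = λ^2 - 8λ + 16 = 0.
Single eigenvalue λ = 4 with algebraic multiplicity 2.
Eigenvector v = (0,1); generalized eigenvector w with (A-λI)w=v is (-1,-3).
General solution: e^(4t)[C_1·v + C_2·(t·v + w)].

u(t) = -C_2e^(4t), v(t) = C_1e^(4t) + C_2te^(4t) - 3C_2e^(4t)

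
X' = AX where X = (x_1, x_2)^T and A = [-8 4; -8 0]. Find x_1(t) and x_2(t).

Coefficient matrix A = [[-8, 4], [-8, 0]].
Characteristic polynomial det(A - λI) = λ^2 + 8λ + 32 = 0.
Eigenvalues λ = -4 ± 4i (complex conjugate pair).
For λ=-4+4i: an eigenvector is (-1,-1) - i(0,1) = (-1, -1 - i).
A real fundamental pair from Re and Im of e^((-4+4i)t)v: X_1 = e^(-4t)(cos(4t)·(-1,-1) + sin(4t)·(0,1)), X_2 = e^(-4t)(sin(4t)·(-1,-1) - cos(4t)·(0,1)).
General solution: c_1X_1 + c_2X_2.

x_1(t) = -c_1e^(-4t)cos(4t) - c_2e^(-4t)sin(4t), x_2(t) = c_1e^(-4t)sin(4t) - c_1e^(-4t)cos(4t) - c_2e^(-4t)sin(4t) - c_2e^(-4t)cos(4t)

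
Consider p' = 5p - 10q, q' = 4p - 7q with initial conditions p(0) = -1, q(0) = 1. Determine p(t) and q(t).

Coefficient matrix A = [[5, -10], [4, -7]].
Characteristic polynomial det(A - λI) = λ^2 + 2λ + 5 = 0.
Eigenvalues λ = -1 ± 2i (complex conjugate pair).
For λ=-1+2i: an eigenvector is (2,1) - i(1,1) = (2 - i, 1 - i).
A real fundamental pair from Re and Im of e^((-1+2i)t)v: X_1 = e^(-t)(cos(2t)·(2,1) + sin(2t)·(1,1)), X_2 = e^(-t)(sin(2t)·(2,1) - cos(2t)·(1,1)).
General solution: c_1X_1 + c_2X_2.
Applying p(0)=-1, q(0)=1 gives c_1=-2, c_2=-3.

p(t) = -8e^(-t)sin(2t) - e^(-t)cos(2t), q(t) = -5e^(-t)sin(2t) + e^(-t)cos(2t)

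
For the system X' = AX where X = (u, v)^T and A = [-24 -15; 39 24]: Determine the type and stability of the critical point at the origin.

center

A = [[-24,-15],[39,24]]; det(A-λI) = λ^2 + 9.
λ = 0 ± 3i: zero real part.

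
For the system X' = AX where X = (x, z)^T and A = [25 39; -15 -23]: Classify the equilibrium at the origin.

unstable spiral

A = [[25,39],[-15,-23]]; det(A-λI) = λ^2 - 2λ + 10.
λ = 1 ± 3i: positive real part.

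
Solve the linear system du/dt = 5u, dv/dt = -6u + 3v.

Coefficient matrix A = [[5, 0], [-6, 3]].
Characteristic polynomial det(A - λI) = λ^2 - 8λ + 15 = 0.
Eigenvalues λ = 5, 3.
For λ=5: (A-λI) row 2 is [-6, -2], so an eigenvector is (-1, 3).
For λ=3: (A-λI) row 1 is [2, 0], so an eigenvector is (0, 1).
General solution: c_1e^(5t)(-1,3) + c_2e^(3t)(0,1).

u(t) = -c_1e^(5t), v(t) = 3c_1e^(5t) + c_2e^(3t)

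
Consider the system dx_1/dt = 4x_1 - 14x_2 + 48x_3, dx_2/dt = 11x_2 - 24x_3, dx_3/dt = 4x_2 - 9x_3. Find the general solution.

Coefficient matrix A = [[4, -14, 48], [0, 11, -24], [0, 4, -9]].
det(A - λI) = 0 gives eigenvalues λ = 4, 3, -1.
For λ=4: eigenvector (1,0,0).
For λ=3: eigenvector (-6,3,1).
For λ=-1: eigenvector (-4,2,1).
General solution: c_1e^(4t)(1,0,0) + c_2e^(3t)(-6,3,1) + c_3e^(-t)(-4,2,1).

x_1(t) = c_1e^(4t) - 6c_2e^(3t) - 4c_3e^(-t), x_2(t) = 3c_2e^(3t) + 2c_3e^(-t), x_3(t) = c_2e^(3t) + c_3e^(-t)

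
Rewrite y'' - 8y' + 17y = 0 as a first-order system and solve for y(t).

y(t) = K_1e^(4t)cos(t) + K_2e^(4t)sin(t)

Let x_1 = y, x_2 = y'. Then x_1' = x_2 and x_2' = -17x_1 + 8x_2.
A = [[0,1],[-17,8]]; det(A-λI) = λ^2 - 8λ + 17.
Eigenvalues λ = 4 ± i.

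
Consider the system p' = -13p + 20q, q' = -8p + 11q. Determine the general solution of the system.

p(t) = 2K_1e^(-t)sin(4t) + K_1e^(-t)cos(4t) + K_2e^(-t)sin(4t) - 2K_2e^(-t)cos(4t), q(t) = K_1e^(-t)sin(4t) + K_1e^(-t)cos(4t) + K_2e^(-t)sin(4t) - K_2e^(-t)cos(4t)

Coefficient matrix A = [[-13, 20], [-8, 11]].
Characteristic polynomial det(A - λI) = λ^2 + 2λ + 17 = 0.
Eigenvalues λ = -1 ± 4i (complex conjugate pair).
For λ=-1+4i: an eigenvector is (1,1) - i(2,1) = (1 - 2i, 1 - i).
A real fundamental pair from Re and Im of e^((-1+4i)t)v: X_1 = e^(-t)(cos(4t)·(1,1) + sin(4t)·(2,1)), X_2 = e^(-t)(sin(4t)·(1,1) - cos(4t)·(2,1)).
General solution: K_1X_1 + K_2X_2.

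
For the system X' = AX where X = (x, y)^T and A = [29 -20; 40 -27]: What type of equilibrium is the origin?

A = [[29,-20],[40,-27]]; det(A-λI) = λ^2 - 2λ + 17.
λ = 1 ± 4i: positive real part.

unstable spiral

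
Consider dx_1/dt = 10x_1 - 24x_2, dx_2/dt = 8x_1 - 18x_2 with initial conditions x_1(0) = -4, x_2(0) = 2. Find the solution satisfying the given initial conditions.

x_1(t) = -28e^(-2t) + 24e^(-6t), x_2(t) = -14e^(-2t) + 16e^(-6t)

Coefficient matrix A = [[10, -24], [8, -18]].
Characteristic polynomial det(A - λI) = λ^2 + 8λ + 12 = 0.
Eigenvalues λ = -6, -2.
For λ=-6: (A-λI) row 1 is [16, -24], so an eigenvector is (3, 2).
For λ=-2: (A-λI) row 1 is [12, -24], so an eigenvector is (2, 1).
General solution: C_1e^(-6t)(3,2) + C_2e^(-2t)(2,1).
Applying x_1(0)=-4, x_2(0)=2 gives C_1=8, C_2=-14.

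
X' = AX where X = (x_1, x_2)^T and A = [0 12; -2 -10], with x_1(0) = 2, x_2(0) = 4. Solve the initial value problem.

Coefficient matrix A = [[0, 12], [-2, -10]].
Characteristic polynomial det(A - λI) = λ^2 + 10λ + 24 = 0.
Eigenvalues λ = -4, -6.
For λ=-4: (A-λI) row 1 is [4, 12], so an eigenvector is (-3, 1).
For λ=-6: (A-λI) row 1 is [6, 12], so an eigenvector is (2, -1).
General solution: c_1e^(-4t)(-3,1) + c_2e^(-6t)(2,-1).
Applying x_1(0)=2, x_2(0)=4 gives c_1=-10, c_2=-14.

x_1(t) = 30e^(-4t) - 28e^(-6t), x_2(t) = -10e^(-4t) + 14e^(-6t)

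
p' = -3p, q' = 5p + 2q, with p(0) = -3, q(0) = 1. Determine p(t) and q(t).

p(t) = -3e^(-3t), q(t) = -2e^(2t) + 3e^(-3t)

Coefficient matrix A = [[-3, 0], [5, 2]].
Characteristic polynomial det(A - λI) = λ^2 + λ - 6 = 0.
Eigenvalues λ = -3, 2.
For λ=-3: (A-λI) row 2 is [5, 5], so an eigenvector is (-1, 1).
For λ=2: (A-λI) row 1 is [-5, 0], so an eigenvector is (0, -1).
General solution: C_1e^(-3t)(-1,1) + C_2e^(2t)(0,-1).
Applying p(0)=-3, q(0)=1 gives C_1=3, C_2=2.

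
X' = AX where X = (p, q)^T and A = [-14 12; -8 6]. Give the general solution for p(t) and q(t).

p(t) = 3K_1e^(-6t) + K_2e^(-2t), q(t) = 2K_1e^(-6t) + K_2e^(-2t)

Coefficient matrix A = [[-14, 12], [-8, 6]].
Characteristic polynomial det(A - λI) = λ^2 + 8λ + 12 = 0.
Eigenvalues λ = -6, -2.
For λ=-6: (A-λI) row 1 is [-8, 12], so an eigenvector is (3, 2).
For λ=-2: (A-λI) row 1 is [-12, 12], so an eigenvector is (1, 1).
General solution: K_1e^(-6t)(3,2) + K_2e^(-2t)(1,1).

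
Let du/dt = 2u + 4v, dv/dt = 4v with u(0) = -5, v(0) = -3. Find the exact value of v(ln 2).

-48

A = [[2,4],[0,4]]; eigenvalues λ = 4, 2.
Eigenvectors: (2,1) for λ=4, (-1,0) for λ=2.
From the initial condition, c_1 = -3, c_2 = -1.
v(ln 2) = (-3)(2^4)(1) + (-1)(2^2)(0) = -48.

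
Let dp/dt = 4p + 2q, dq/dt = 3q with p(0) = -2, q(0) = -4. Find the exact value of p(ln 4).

-2048

A = [[4,2],[0,3]]; eigenvalues λ = 3, 4.
Eigenvectors: (-2,1) for λ=3, (1,0) for λ=4.
From the initial condition, c_1 = -4, c_2 = -10.
p(ln 4) = (-4)(4^3)(-2) + (-10)(4^4)(1) = -2048.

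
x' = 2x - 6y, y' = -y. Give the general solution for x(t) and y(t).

Coefficient matrix A = [[2, -6], [0, -1]].
Characteristic polynomial det(A - λI) = λ^2 - λ - 2 = 0.
Eigenvalues λ = 2, -1.
For λ=2: (A-λI) row 1 is [0, -6], so an eigenvector is (1, 0).
For λ=-1: (A-λI) row 1 is [3, -6], so an eigenvector is (-2, -1).
General solution: c_1e^(2t)(1,0) + c_2e^(-t)(-2,-1).

x(t) = c_1e^(2t) - 2c_2e^(-t), y(t) = -c_2e^(-t)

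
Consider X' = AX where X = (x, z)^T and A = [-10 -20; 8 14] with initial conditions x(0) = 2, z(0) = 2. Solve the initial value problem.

Coefficient matrix A = [[-10, -20], [8, 14]].
Characteristic polynomial det(A - λI) = λ^2 - 4λ + 20 = 0.
Eigenvalues λ = 2 ± 4i (complex conjugate pair).
For λ=2+4i: an eigenvector is (2,-1) - i(-1,1) = (2 + i, -1 - i).
A real fundamental pair from Re and Im of e^((2+4i)t)v: X_1 = e^(2t)(cos(4t)·(2,-1) + sin(4t)·(-1,1)), X_2 = e^(2t)(sin(4t)·(2,-1) - cos(4t)·(-1,1)).
General solution: c_1X_1 + c_2X_2.
Applying x(0)=2, z(0)=2 gives c_1=4, c_2=-6.

x(t) = -16e^(2t)sin(4t) + 2e^(2t)cos(4t), z(t) = 10e^(2t)sin(4t) + 2e^(2t)cos(4t)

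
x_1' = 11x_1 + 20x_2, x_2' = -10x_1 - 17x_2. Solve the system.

Coefficient matrix A = [[11, 20], [-10, -17]].
Characteristic polynomial det(A - λI) = λ^2 + 6λ + 13 = 0.
Eigenvalues λ = -3 ± 2i (complex conjugate pair).
For λ=-3+2i: an eigenvector is (-3,2) - i(-1,1) = (-3 + i, 2 - i).
A real fundamental pair from Re and Im of e^((-3+2i)t)v: X_1 = e^(-3t)(cos(2t)·(-3,2) + sin(2t)·(-1,1)), X_2 = e^(-3t)(sin(2t)·(-3,2) - cos(2t)·(-1,1)).
General solution: K_1X_1 + K_2X_2.

x_1(t) = -K_1e^(-3t)sin(2t) - 3K_1e^(-3t)cos(2t) - 3K_2e^(-3t)sin(2t) + K_2e^(-3t)cos(2t), x_2(t) = K_1e^(-3t)sin(2t) + 2K_1e^(-3t)cos(2t) + 2K_2e^(-3t)sin(2t) - K_2e^(-3t)cos(2t)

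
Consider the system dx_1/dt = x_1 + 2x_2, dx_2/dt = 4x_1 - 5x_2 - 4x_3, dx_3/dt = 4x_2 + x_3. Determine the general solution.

x_1(t) = C_1e^(-3t) + C_2e^(-t) + C_3e^(t), x_2(t) = -2C_1e^(-3t) - C_2e^(-t), x_3(t) = 2C_1e^(-3t) + 2C_2e^(-t) + C_3e^(t)

Coefficient matrix A = [[1, 2, 0], [4, -5, -4], [0, 4, 1]].
det(A - λI) = 0 gives eigenvalues λ = -3, -1, 1.
For λ=-3: eigenvector (1,-2,2).
For λ=-1: eigenvector (1,-1,2).
For λ=1: eigenvector (1,0,1).
General solution: C_1e^(-3t)(1,-2,2) + C_2e^(-t)(1,-1,2) + C_3e^(t)(1,0,1).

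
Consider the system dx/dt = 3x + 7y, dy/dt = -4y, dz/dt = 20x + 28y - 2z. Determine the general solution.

x(t) = K_1e^(3t) + K_2e^(-4t), y(t) = -K_2e^(-4t), z(t) = 4K_1e^(3t) + 4K_2e^(-4t) + K_3e^(-2t)

Coefficient matrix A = [[3, 7, 0], [0, -4, 0], [20, 28, -2]].
det(A - λI) = 0 gives eigenvalues λ = 3, -4, -2.
For λ=3: eigenvector (1,0,4).
For λ=-4: eigenvector (1,-1,4).
For λ=-2: eigenvector (0,0,1).
General solution: K_1e^(3t)(1,0,4) + K_2e^(-4t)(1,-1,4) + K_3e^(-2t)(0,0,1).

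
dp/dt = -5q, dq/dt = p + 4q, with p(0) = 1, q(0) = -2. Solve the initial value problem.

Coefficient matrix A = [[0, -5], [1, 4]].
Characteristic polynomial det(A - λI) = λ^2 - 4λ + 5 = 0.
Eigenvalues λ = 2 ± i (complex conjugate pair).
For λ=2+i: an eigenvector is (-2,1) - i(-1,0) = (-2 + i, 1).
A real fundamental pair from Re and Im of e^((2+i)t)v: X_1 = e^(2t)(cos(t)·(-2,1) + sin(t)·(-1,0)), X_2 = e^(2t)(sin(t)·(-2,1) - cos(t)·(-1,0)).
General solution: K_1X_1 + K_2X_2.
Applying p(0)=1, q(0)=-2 gives K_1=-2, K_2=-3.

p(t) = 8e^(2t)sin(t) + e^(2t)cos(t), q(t) = -3e^(2t)sin(t) - 2e^(2t)cos(t)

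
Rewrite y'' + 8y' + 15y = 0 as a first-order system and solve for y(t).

y(t) = C_1e^(-3t) + C_2e^(-5t)

Let x_1 = y, x_2 = y'. Then x_1' = x_2 and x_2' = -15x_1 - 8x_2.
A = [[0,1],[-15,-8]]; det(A-λI) = λ^2 + 8λ + 15.
Eigenvalues λ = -3, -5 with eigenvectors (1,-3), (1,-5).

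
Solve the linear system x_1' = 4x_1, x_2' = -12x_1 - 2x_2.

Coefficient matrix A = [[4, 0], [-12, -2]].
Characteristic polynomial det(A - λI) = λ^2 - 2λ - 8 = 0.
Eigenvalues λ = -2, 4.
For λ=-2: (A-λI) row 1 is [6, 0], so an eigenvector is (0, -1).
For λ=4: (A-λI) row 2 is [-12, -6], so an eigenvector is (1, -2).
General solution: K_1e^(-2t)(0,-1) + K_2e^(4t)(1,-2).

x_1(t) = K_2e^(4t), x_2(t) = -K_1e^(-2t) - 2K_2e^(4t)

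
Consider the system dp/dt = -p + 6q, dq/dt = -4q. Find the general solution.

p(t) = C_1e^(-t) - 2C_2e^(-4t), q(t) = C_2e^(-4t)

Coefficient matrix A = [[-1, 6], [0, -4]].
Characteristic polynomial det(A - λI) = λ^2 + 5λ + 4 = 0.
Eigenvalues λ = -1, -4.
For λ=-1: (A-λI) row 1 is [0, 6], so an eigenvector is (1, 0).
For λ=-4: (A-λI) row 1 is [3, 6], so an eigenvector is (-2, 1).
General solution: C_1e^(-t)(1,0) + C_2e^(-4t)(-2,1).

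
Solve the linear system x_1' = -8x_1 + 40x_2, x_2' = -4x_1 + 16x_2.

Coefficient matrix A = [[-8, 40], [-4, 16]].
Characteristic polynomial det(A - λI) = λ^2 - 8λ + 32 = 0.
Eigenvalues λ = 4 ± 4i (complex conjugate pair).
For λ=4+4i: an eigenvector is (-3,-1) - i(-1,0) = (-3 + i, -1).
A real fundamental pair from Re and Im of e^((4+4i)t)v: X_1 = e^(4t)(cos(4t)·(-3,-1) + sin(4t)·(-1,0)), X_2 = e^(4t)(sin(4t)·(-3,-1) - cos(4t)·(-1,0)).
General solution: c_1X_1 + c_2X_2.

x_1(t) = -c_1e^(4t)sin(4t) - 3c_1e^(4t)cos(4t) - 3c_2e^(4t)sin(4t) + c_2e^(4t)cos(4t), x_2(t) = -c_1e^(4t)cos(4t) - c_2e^(4t)sin(4t)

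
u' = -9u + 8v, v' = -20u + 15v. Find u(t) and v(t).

u(t) = -c_1e^(3t)sin(4t) + c_1e^(3t)cos(4t) + c_2e^(3t)sin(4t) + c_2e^(3t)cos(4t), v(t) = -2c_1e^(3t)sin(4t) + c_1e^(3t)cos(4t) + c_2e^(3t)sin(4t) + 2c_2e^(3t)cos(4t)

Coefficient matrix A = [[-9, 8], [-20, 15]].
Characteristic polynomial det(A - λI) = λ^2 - 6λ + 25 = 0.
Eigenvalues λ = 3 ± 4i (complex conjugate pair).
For λ=3+4i: an eigenvector is (1,1) - i(-1,-2) = (1 + i, 1 + 2i).
A real fundamental pair from Re and Im of e^((3+4i)t)v: X_1 = e^(3t)(cos(4t)·(1,1) + sin(4t)·(-1,-2)), X_2 = e^(3t)(sin(4t)·(1,1) - cos(4t)·(-1,-2)).
General solution: c_1X_1 + c_2X_2.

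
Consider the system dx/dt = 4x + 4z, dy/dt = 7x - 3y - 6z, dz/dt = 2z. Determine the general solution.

x(t) = K_1e^(4t) - 2K_3e^(2t), y(t) = K_1e^(4t) + K_2e^(-3t) - 4K_3e^(2t), z(t) = K_3e^(2t)

Coefficient matrix A = [[4, 0, 4], [7, -3, -6], [0, 0, 2]].
det(A - λI) = 0 gives eigenvalues λ = 4, -3, 2.
For λ=4: eigenvector (1,1,0).
For λ=-3: eigenvector (0,1,0).
For λ=2: eigenvector (-2,-4,1).
General solution: K_1e^(4t)(1,1,0) + K_2e^(-3t)(0,1,0) + K_3e^(2t)(-2,-4,1).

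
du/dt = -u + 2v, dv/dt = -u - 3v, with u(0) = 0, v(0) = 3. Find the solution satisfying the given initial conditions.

Coefficient matrix A = [[-1, 2], [-1, -3]].
Characteristic polynomial det(A - λI) = λ^2 + 4λ + 5 = 0.
Eigenvalues λ = -2 ± i (complex conjugate pair).
For λ=-2+i: an eigenvector is (-1,1) - i(1,0) = (-1 - i, 1).
A real fundamental pair from Re and Im of e^((-2+i)t)v: X_1 = e^(-2t)(cos(t)·(-1,1) + sin(t)·(1,0)), X_2 = e^(-2t)(sin(t)·(-1,1) - cos(t)·(1,0)).
General solution: C_1X_1 + C_2X_2.
Applying u(0)=0, v(0)=3 gives C_1=3, C_2=-3.

u(t) = 6e^(-2t)sin(t), v(t) = -3e^(-2t)sin(t) + 3e^(-2t)cos(t)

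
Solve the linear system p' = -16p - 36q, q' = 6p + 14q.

Coefficient matrix A = [[-16, -36], [6, 14]].
Characteristic polynomial det(A - λI) = λ^2 + 2λ - 8 = 0.
Eigenvalues λ = -4, 2.
For λ=-4: (A-λI) row 1 is [-12, -36], so an eigenvector is (3, -1).
For λ=2: (A-λI) row 1 is [-18, -36], so an eigenvector is (-2, 1).
General solution: K_1e^(-4t)(3,-1) + K_2e^(2t)(-2,1).

p(t) = 3K_1e^(-4t) - 2K_2e^(2t), q(t) = -K_1e^(-4t) + K_2e^(2t)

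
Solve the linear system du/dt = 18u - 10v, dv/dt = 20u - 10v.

u(t) = 2c_1e^(4t)sin(2t) + c_1e^(4t)cos(2t) + c_2e^(4t)sin(2t) - 2c_2e^(4t)cos(2t), v(t) = 3c_1e^(4t)sin(2t) + c_1e^(4t)cos(2t) + c_2e^(4t)sin(2t) - 3c_2e^(4t)cos(2t)

Coefficient matrix A = [[18, -10], [20, -10]].
Characteristic polynomial det(A - λI) = λ^2 - 8λ + 20 = 0.
Eigenvalues λ = 4 ± 2i (complex conjugate pair).
For λ=4+2i: an eigenvector is (1,1) - i(2,3) = (1 - 2i, 1 - 3i).
A real fundamental pair from Re and Im of e^((4+2i)t)v: X_1 = e^(4t)(cos(2t)·(1,1) + sin(2t)·(2,3)), X_2 = e^(4t)(sin(2t)·(1,1) - cos(2t)·(2,3)).
General solution: c_1X_1 + c_2X_2.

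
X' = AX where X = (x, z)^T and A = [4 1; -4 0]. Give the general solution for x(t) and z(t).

x(t) = C_1e^(2t) + C_2te^(2t), z(t) = -2C_1e^(2t) - 2C_2te^(2t) + C_2e^(2t)

Coefficient matrix A = [[4, 1], [-4, 0]].
Characteristic polynomial det(A - λI) = λ^2 - 4λ + 4 = 0.
Single eigenvalue λ = 2 with algebraic multiplicity 2.
Eigenvector v = (1,-2); generalized eigenvector w with (A-λI)w=v is (0,1).
General solution: e^(2t)[C_1·v + C_2·(t·v + w)].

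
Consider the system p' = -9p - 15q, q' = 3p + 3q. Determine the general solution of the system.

Coefficient matrix A = [[-9, -15], [3, 3]].
Characteristic polynomial det(A - λI) = λ^2 + 6λ + 18 = 0.
Eigenvalues λ = -3 ± 3i (complex conjugate pair).
For λ=-3+3i: an eigenvector is (-2,1) - i(-1,0) = (-2 + i, 1).
A real fundamental pair from Re and Im of e^((-3+3i)t)v: X_1 = e^(-3t)(cos(3t)·(-2,1) + sin(3t)·(-1,0)), X_2 = e^(-3t)(sin(3t)·(-2,1) - cos(3t)·(-1,0)).
General solution: C_1X_1 + C_2X_2.

p(t) = -C_1e^(-3t)sin(3t) - 2C_1e^(-3t)cos(3t) - 2C_2e^(-3t)sin(3t) + C_2e^(-3t)cos(3t), q(t) = C_1e^(-3t)cos(3t) + C_2e^(-3t)sin(3t)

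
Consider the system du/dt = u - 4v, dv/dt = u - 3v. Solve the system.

u(t) = 2c_1e^(-t) + 2c_2te^(-t) + c_2e^(-t), v(t) = c_1e^(-t) + c_2te^(-t)

Coefficient matrix A = [[1, -4], [1, -3]].
Characteristic polynomial det(A - λI) = λ^2 + 2λ + 1 = 0.
Single eigenvalue λ = -1 with algebraic multiplicity 2.
Eigenvector v = (2,1); generalized eigenvector w with (A-λI)w=v is (1,0).
General solution: e^(-t)[c_1·v + c_2·(t·v + w)].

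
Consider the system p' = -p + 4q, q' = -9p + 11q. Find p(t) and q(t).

p(t) = 2c_1e^(5t) + 2c_2te^(5t) + c_2e^(5t), q(t) = 3c_1e^(5t) + 3c_2te^(5t) + 2c_2e^(5t)

Coefficient matrix A = [[-1, 4], [-9, 11]].
Characteristic polynomial det(A - λI) = λ^2 - 10λ + 25 = 0.
Single eigenvalue λ = 5 with algebraic multiplicity 2.
Eigenvector v = (2,3); generalized eigenvector w with (A-λI)w=v is (1,2).
General solution: e^(5t)[c_1·v + c_2·(t·v + w)].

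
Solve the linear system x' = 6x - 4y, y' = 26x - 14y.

Coefficient matrix A = [[6, -4], [26, -14]].
Characteristic polynomial det(A - λI) = λ^2 + 8λ + 20 = 0.
Eigenvalues λ = -4 ± 2i (complex conjugate pair).
For λ=-4+2i: an eigenvector is (-1,-2) - i(-1,-3) = (-1 + i, -2 + 3i).
A real fundamental pair from Re and Im of e^((-4+2i)t)v: X_1 = e^(-4t)(cos(2t)·(-1,-2) + sin(2t)·(-1,-3)), X_2 = e^(-4t)(sin(2t)·(-1,-2) - cos(2t)·(-1,-3)).
General solution: C_1X_1 + C_2X_2.

x(t) = -C_1e^(-4t)sin(2t) - C_1e^(-4t)cos(2t) - C_2e^(-4t)sin(2t) + C_2e^(-4t)cos(2t), y(t) = -3C_1e^(-4t)sin(2t) - 2C_1e^(-4t)cos(2t) - 2C_2e^(-4t)sin(2t) + 3C_2e^(-4t)cos(2t)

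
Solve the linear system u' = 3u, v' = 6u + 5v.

Coefficient matrix A = [[3, 0], [6, 5]].
Characteristic polynomial det(A - λI) = λ^2 - 8λ + 15 = 0.
Eigenvalues λ = 5, 3.
For λ=5: (A-λI) row 1 is [-2, 0], so an eigenvector is (0, -1).
For λ=3: (A-λI) row 2 is [6, 2], so an eigenvector is (-1, 3).
General solution: c_1e^(5t)(0,-1) + c_2e^(3t)(-1,3).

u(t) = -c_2e^(3t), v(t) = -c_1e^(5t) + 3c_2e^(3t)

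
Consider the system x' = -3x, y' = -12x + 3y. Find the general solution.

Coefficient matrix A = [[-3, 0], [-12, 3]].
Characteristic polynomial det(A - λI) = λ^2 - 9 = 0.
Eigenvalues λ = -3, 3.
For λ=-3: (A-λI) row 2 is [-12, 6], so an eigenvector is (-1, -2).
For λ=3: (A-λI) row 1 is [-6, 0], so an eigenvector is (0, 1).
General solution: c_1e^(-3t)(-1,-2) + c_2e^(3t)(0,1).

x(t) = -c_1e^(-3t), y(t) = -2c_1e^(-3t) + c_2e^(3t)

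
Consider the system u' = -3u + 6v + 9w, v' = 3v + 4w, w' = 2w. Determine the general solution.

Coefficient matrix A = [[-3, 6, 9], [0, 3, 4], [0, 0, 2]].
det(A - λI) = 0 gives eigenvalues λ = -3, 3, 2.
For λ=-3: eigenvector (1,0,0).
For λ=3: eigenvector (1,1,0).
For λ=2: eigenvector (-3,-4,1).
General solution: K_1e^(-3t)(1,0,0) + K_2e^(3t)(1,1,0) + K_3e^(2t)(-3,-4,1).

u(t) = K_1e^(-3t) + K_2e^(3t) - 3K_3e^(2t), v(t) = K_2e^(3t) - 4K_3e^(2t), w(t) = K_3e^(2t)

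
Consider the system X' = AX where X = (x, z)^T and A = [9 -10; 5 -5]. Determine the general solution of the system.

Coefficient matrix A = [[9, -10], [5, -5]].
Characteristic polynomial det(A - λI) = λ^2 - 4λ + 5 = 0.
Eigenvalues λ = 2 ± i (complex conjugate pair).
For λ=2+i: an eigenvector is (1,1) - i(-3,-2) = (1 + 3i, 1 + 2i).
A real fundamental pair from Re and Im of e^((2+i)t)v: X_1 = e^(2t)(cos(t)·(1,1) + sin(t)·(-3,-2)), X_2 = e^(2t)(sin(t)·(1,1) - cos(t)·(-3,-2)).
General solution: K_1X_1 + K_2X_2.

x(t) = -3K_1e^(2t)sin(t) + K_1e^(2t)cos(t) + K_2e^(2t)sin(t) + 3K_2e^(2t)cos(t), z(t) = -2K_1e^(2t)sin(t) + K_1e^(2t)cos(t) + K_2e^(2t)sin(t) + 2K_2e^(2t)cos(t)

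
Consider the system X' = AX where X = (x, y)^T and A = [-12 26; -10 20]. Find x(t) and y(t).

x(t) = -3C_1e^(4t)sin(2t) + 2C_1e^(4t)cos(2t) + 2C_2e^(4t)sin(2t) + 3C_2e^(4t)cos(2t), y(t) = -2C_1e^(4t)sin(2t) + C_1e^(4t)cos(2t) + C_2e^(4t)sin(2t) + 2C_2e^(4t)cos(2t)

Coefficient matrix A = [[-12, 26], [-10, 20]].
Characteristic polynomial det(A - λI) = λ^2 - 8λ + 20 = 0.
Eigenvalues λ = 4 ± 2i (complex conjugate pair).
For λ=4+2i: an eigenvector is (2,1) - i(-3,-2) = (2 + 3i, 1 + 2i).
A real fundamental pair from Re and Im of e^((4+2i)t)v: X_1 = e^(4t)(cos(2t)·(2,1) + sin(2t)·(-3,-2)), X_2 = e^(4t)(sin(2t)·(2,1) - cos(2t)·(-3,-2)).
General solution: C_1X_1 + C_2X_2.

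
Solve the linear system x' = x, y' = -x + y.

x(t) = C_2e^(t), y(t) = -C_1e^(t) - C_2te^(t) + C_2e^(t)

Coefficient matrix A = [[1, 0], [-1, 1]].
Characteristic polynomial det(A - λI) = λ^2 - 2λ + 1 = 0.
Single eigenvalue λ = 1 with algebraic multiplicity 2.
Eigenvector v = (0,-1); generalized eigenvector w with (A-λI)w=v is (1,1).
General solution: e^(t)[C_1·v + C_2·(t·v + w)].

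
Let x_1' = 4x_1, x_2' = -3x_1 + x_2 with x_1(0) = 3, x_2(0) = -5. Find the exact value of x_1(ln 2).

A = [[4,0],[-3,1]]; eigenvalues λ = 4, 1.
Eigenvectors: (1,-1) for λ=4, (0,-1) for λ=1.
From the initial condition, c_1 = 3, c_2 = 2.
x_1(ln 2) = (3)(2^4)(1) + (2)(2^1)(0) = 48.

48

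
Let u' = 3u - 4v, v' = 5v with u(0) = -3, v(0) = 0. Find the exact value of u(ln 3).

A = [[3,-4],[0,5]]; eigenvalues λ = 5, 3.
Eigenvectors: (-2,1) for λ=5, (1,0) for λ=3.
From the initial condition, c_1 = 0, c_2 = -3.
u(ln 3) = (0)(3^5)(-2) + (-3)(3^3)(1) = -81.

-81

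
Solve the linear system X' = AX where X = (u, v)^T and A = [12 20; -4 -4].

Coefficient matrix A = [[12, 20], [-4, -4]].
Characteristic polynomial det(A - λI) = λ^2 - 8λ + 32 = 0.
Eigenvalues λ = 4 ± 4i (complex conjugate pair).
For λ=4+4i: an eigenvector is (-2,1) - i(1,0) = (-2 - i, 1).
A real fundamental pair from Re and Im of e^((4+4i)t)v: X_1 = e^(4t)(cos(4t)·(-2,1) + sin(4t)·(1,0)), X_2 = e^(4t)(sin(4t)·(-2,1) - cos(4t)·(1,0)).
General solution: K_1X_1 + K_2X_2.

u(t) = K_1e^(4t)sin(4t) - 2K_1e^(4t)cos(4t) - 2K_2e^(4t)sin(4t) - K_2e^(4t)cos(4t), v(t) = K_1e^(4t)cos(4t) + K_2e^(4t)sin(4t)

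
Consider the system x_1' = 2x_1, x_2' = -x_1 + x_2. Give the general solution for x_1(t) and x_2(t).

x_1(t) = K_2e^(2t), x_2(t) = -K_1e^(t) - K_2e^(2t)

Coefficient matrix A = [[2, 0], [-1, 1]].
Characteristic polynomial det(A - λI) = λ^2 - 3λ + 2 = 0.
Eigenvalues λ = 1, 2.
For λ=1: (A-λI) row 1 is [1, 0], so an eigenvector is (0, -1).
For λ=2: (A-λI) row 2 is [-1, -1], so an eigenvector is (1, -1).
General solution: K_1e^(t)(0,-1) + K_2e^(2t)(1,-1).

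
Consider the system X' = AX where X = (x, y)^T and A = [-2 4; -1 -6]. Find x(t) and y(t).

Coefficient matrix A = [[-2, 4], [-1, -6]].
Characteristic polynomial det(A - λI) = λ^2 + 8λ + 16 = 0.
Single eigenvalue λ = -4 with algebraic multiplicity 2.
Eigenvector v = (-2,1); generalized eigenvector w with (A-λI)w=v is (3,-2).
General solution: e^(-4t)[C_1·v + C_2·(t·v + w)].

x(t) = -2C_1e^(-4t) - 2C_2te^(-4t) + 3C_2e^(-4t), y(t) = C_1e^(-4t) + C_2te^(-4t) - 2C_2e^(-4t)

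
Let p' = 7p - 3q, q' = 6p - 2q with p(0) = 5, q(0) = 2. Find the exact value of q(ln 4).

2024

A = [[7,-3],[6,-2]]; eigenvalues λ = 1, 4.
Eigenvectors: (-1,-2) for λ=1, (1,1) for λ=4.
From the initial condition, c_1 = 3, c_2 = 8.
q(ln 4) = (3)(4^1)(-2) + (8)(4^4)(1) = 2024.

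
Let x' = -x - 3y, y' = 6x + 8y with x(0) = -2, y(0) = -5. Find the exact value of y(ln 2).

-412

A = [[-1,-3],[6,8]]; eigenvalues λ = 5, 2.
Eigenvectors: (-1,2) for λ=5, (-1,1) for λ=2.
From the initial condition, c_1 = -7, c_2 = 9.
y(ln 2) = (-7)(2^5)(2) + (9)(2^2)(1) = -412.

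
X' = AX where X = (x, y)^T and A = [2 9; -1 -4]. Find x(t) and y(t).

x(t) = 3C_1e^(-t) + 3C_2te^(-t) - 2C_2e^(-t), y(t) = -C_1e^(-t) - C_2te^(-t) + C_2e^(-t)

Coefficient matrix A = [[2, 9], [-1, -4]].
Characteristic polynomial det(A - λI) = λ^2 + 2λ + 1 = 0.
Single eigenvalue λ = -1 with algebraic multiplicity 2.
Eigenvector v = (3,-1); generalized eigenvector w with (A-λI)w=v is (-2,1).
General solution: e^(-t)[C_1·v + C_2·(t·v + w)].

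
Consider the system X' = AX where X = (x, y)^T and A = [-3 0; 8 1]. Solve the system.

Coefficient matrix A = [[-3, 0], [8, 1]].
Characteristic polynomial det(A - λI) = λ^2 + 2λ - 3 = 0.
Eigenvalues λ = -3, 1.
For λ=-3: (A-λI) row 2 is [8, 4], so an eigenvector is (1, -2).
For λ=1: (A-λI) row 1 is [-4, 0], so an eigenvector is (0, 1).
General solution: K_1e^(-3t)(1,-2) + K_2e^(t)(0,1).

x(t) = K_1e^(-3t), y(t) = -2K_1e^(-3t) + K_2e^(t)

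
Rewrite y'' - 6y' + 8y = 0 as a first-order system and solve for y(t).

y(t) = C_1e^(4t) + C_2e^(2t)

Let x_1 = y, x_2 = y'. Then x_1' = x_2 and x_2' = -8x_1 + 6x_2.
A = [[0,1],[-8,6]]; det(A-λI) = λ^2 - 6λ + 8.
Eigenvalues λ = 4, 2 with eigenvectors (1,4), (1,2).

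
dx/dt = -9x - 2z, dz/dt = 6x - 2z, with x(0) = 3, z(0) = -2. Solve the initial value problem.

x(t) = -5e^(-5t) + 8e^(-6t), z(t) = 10e^(-5t) - 12e^(-6t)

Coefficient matrix A = [[-9, -2], [6, -2]].
Characteristic polynomial det(A - λI) = λ^2 + 11λ + 30 = 0.
Eigenvalues λ = -6, -5.
For λ=-6: (A-λI) row 1 is [-3, -2], so an eigenvector is (2, -3).
For λ=-5: (A-λI) row 1 is [-4, -2], so an eigenvector is (1, -2).
General solution: c_1e^(-6t)(2,-3) + c_2e^(-5t)(1,-2).
Applying x(0)=3, z(0)=-2 gives c_1=4, c_2=-5.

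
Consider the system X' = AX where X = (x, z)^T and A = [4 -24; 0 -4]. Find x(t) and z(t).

x(t) = 3K_1e^(-4t) - K_2e^(4t), z(t) = K_1e^(-4t)

Coefficient matrix A = [[4, -24], [0, -4]].
Characteristic polynomial det(A - λI) = λ^2 - 16 = 0.
Eigenvalues λ = -4, 4.
For λ=-4: (A-λI) row 1 is [8, -24], so an eigenvector is (3, 1).
For λ=4: (A-λI) row 1 is [0, -24], so an eigenvector is (-1, 0).
General solution: K_1e^(-4t)(3,1) + K_2e^(4t)(-1,0).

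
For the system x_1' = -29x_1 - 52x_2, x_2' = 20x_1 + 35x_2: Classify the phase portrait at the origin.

unstable spiral

A = [[-29,-52],[20,35]]; det(A-λI) = λ^2 - 6λ + 25.
λ = 3 ± 4i: positive real part.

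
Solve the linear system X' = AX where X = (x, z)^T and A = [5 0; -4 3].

x(t) = -C_2e^(5t), z(t) = C_1e^(3t) + 2C_2e^(5t)

Coefficient matrix A = [[5, 0], [-4, 3]].
Characteristic polynomial det(A - λI) = λ^2 - 8λ + 15 = 0.
Eigenvalues λ = 3, 5.
For λ=3: (A-λI) row 1 is [2, 0], so an eigenvector is (0, 1).
For λ=5: (A-λI) row 2 is [-4, -2], so an eigenvector is (-1, 2).
General solution: C_1e^(3t)(0,1) + C_2e^(5t)(-1,2).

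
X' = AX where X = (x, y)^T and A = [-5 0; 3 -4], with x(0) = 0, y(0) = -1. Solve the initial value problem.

x(t) = 0, y(t) = -e^(-4t)

Coefficient matrix A = [[-5, 0], [3, -4]].
Characteristic polynomial det(A - λI) = λ^2 + 9λ + 20 = 0.
Eigenvalues λ = -5, -4.
For λ=-5: (A-λI) row 2 is [3, 1], so an eigenvector is (-1, 3).
For λ=-4: (A-λI) row 1 is [-1, 0], so an eigenvector is (0, 1).
General solution: K_1e^(-5t)(-1,3) + K_2e^(-4t)(0,1).
Applying x(0)=0, y(0)=-1 gives K_1=0, K_2=-1.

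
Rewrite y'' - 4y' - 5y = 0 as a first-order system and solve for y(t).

Let x_1 = y, x_2 = y'. Then x_1' = x_2 and x_2' = 5x_1 + 4x_2.
A = [[0,1],[5,4]]; det(A-λI) = λ^2 - 4λ - 5.
Eigenvalues λ = 5, -1 with eigenvectors (1,5), (1,-1).

y(t) = K_1e^(5t) + K_2e^(-t)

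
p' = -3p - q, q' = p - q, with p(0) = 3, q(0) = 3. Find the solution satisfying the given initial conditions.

Coefficient matrix A = [[-3, -1], [1, -1]].
Characteristic polynomial det(A - λI) = λ^2 + 4λ + 4 = 0.
Single eigenvalue λ = -2 with algebraic multiplicity 2.
Eigenvector v = (1,-1); generalized eigenvector w with (A-λI)w=v is (1,-2).
General solution: e^(-2t)[C_1·v + C_2·(t·v + w)].
Applying p(0)=3, q(0)=3 gives C_1=9, C_2=-6.

p(t) = -6te^(-2t) + 3e^(-2t), q(t) = 6te^(-2t) + 3e^(-2t)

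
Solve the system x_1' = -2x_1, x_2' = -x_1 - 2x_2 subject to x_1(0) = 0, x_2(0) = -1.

Coefficient matrix A = [[-2, 0], [-1, -2]].
Characteristic polynomial det(A - λI) = λ^2 + 4λ + 4 = 0.
Single eigenvalue λ = -2 with algebraic multiplicity 2.
Eigenvector v = (0,1); generalized eigenvector w with (A-λI)w=v is (-1,-1).
General solution: e^(-2t)[K_1·v + K_2·(t·v + w)].
Applying x_1(0)=0, x_2(0)=-1 gives K_1=-1, K_2=0.

x_1(t) = 0, x_2(t) = -e^(-2t)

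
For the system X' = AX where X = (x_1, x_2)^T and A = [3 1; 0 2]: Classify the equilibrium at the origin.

A = [[3,1],[0,2]]; det(A-λI) = λ^2 - 5λ + 6.
λ = 3, 2: both positive.

unstable node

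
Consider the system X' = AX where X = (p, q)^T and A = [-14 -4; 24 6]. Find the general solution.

p(t) = K_1e^(-2t) + K_2e^(-6t), q(t) = -3K_1e^(-2t) - 2K_2e^(-6t)

Coefficient matrix A = [[-14, -4], [24, 6]].
Characteristic polynomial det(A - λI) = λ^2 + 8λ + 12 = 0.
Eigenvalues λ = -2, -6.
For λ=-2: (A-λI) row 1 is [-12, -4], so an eigenvector is (1, -3).
For λ=-6: (A-λI) row 1 is [-8, -4], so an eigenvector is (1, -2).
General solution: K_1e^(-2t)(1,-3) + K_2e^(-6t)(1,-2).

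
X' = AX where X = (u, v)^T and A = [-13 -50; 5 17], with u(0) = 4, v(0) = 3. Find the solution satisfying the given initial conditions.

u(t) = -42e^(2t)sin(5t) + 4e^(2t)cos(5t), v(t) = 13e^(2t)sin(5t) + 3e^(2t)cos(5t)

Coefficient matrix A = [[-13, -50], [5, 17]].
Characteristic polynomial det(A - λI) = λ^2 - 4λ + 29 = 0.
Eigenvalues λ = 2 ± 5i (complex conjugate pair).
For λ=2+5i: an eigenvector is (3,-1) - i(1,0) = (3 - i, -1).
A real fundamental pair from Re and Im of e^((2+5i)t)v: X_1 = e^(2t)(cos(5t)·(3,-1) + sin(5t)·(1,0)), X_2 = e^(2t)(sin(5t)·(3,-1) - cos(5t)·(1,0)).
General solution: C_1X_1 + C_2X_2.
Applying u(0)=4, v(0)=3 gives C_1=-3, C_2=-13.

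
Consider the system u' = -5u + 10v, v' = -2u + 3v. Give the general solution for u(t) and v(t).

Coefficient matrix A = [[-5, 10], [-2, 3]].
Characteristic polynomial det(A - λI) = λ^2 + 2λ + 5 = 0.
Eigenvalues λ = -1 ± 2i (complex conjugate pair).
For λ=-1+2i: an eigenvector is (-2,-1) - i(-1,0) = (-2 + i, -1).
A real fundamental pair from Re and Im of e^((-1+2i)t)v: X_1 = e^(-t)(cos(2t)·(-2,-1) + sin(2t)·(-1,0)), X_2 = e^(-t)(sin(2t)·(-2,-1) - cos(2t)·(-1,0)).
General solution: C_1X_1 + C_2X_2.

u(t) = -C_1e^(-t)sin(2t) - 2C_1e^(-t)cos(2t) - 2C_2e^(-t)sin(2t) + C_2e^(-t)cos(2t), v(t) = -C_1e^(-t)cos(2t) - C_2e^(-t)sin(2t)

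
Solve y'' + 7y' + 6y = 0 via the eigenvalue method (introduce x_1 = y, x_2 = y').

Let x_1 = y, x_2 = y'. Then x_1' = x_2 and x_2' = -6x_1 - 7x_2.
A = [[0,1],[-6,-7]]; det(A-λI) = λ^2 + 7λ + 6.
Eigenvalues λ = -1, -6 with eigenvectors (1,-1), (1,-6).

y(t) = c_1e^(-t) + c_2e^(-6t)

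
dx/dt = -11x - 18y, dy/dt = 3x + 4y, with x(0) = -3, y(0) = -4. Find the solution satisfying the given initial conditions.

x(t) = 30e^(-2t) - 33e^(-5t), y(t) = -15e^(-2t) + 11e^(-5t)

Coefficient matrix A = [[-11, -18], [3, 4]].
Characteristic polynomial det(A - λI) = λ^2 + 7λ + 10 = 0.
Eigenvalues λ = -5, -2.
For λ=-5: (A-λI) row 1 is [-6, -18], so an eigenvector is (3, -1).
For λ=-2: (A-λI) row 1 is [-9, -18], so an eigenvector is (-2, 1).
General solution: c_1e^(-5t)(3,-1) + c_2e^(-2t)(-2,1).
Applying x(0)=-3, y(0)=-4 gives c_1=-11, c_2=-15.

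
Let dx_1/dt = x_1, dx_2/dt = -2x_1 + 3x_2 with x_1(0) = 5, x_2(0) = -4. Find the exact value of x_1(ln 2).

A = [[1,0],[-2,3]]; eigenvalues λ = 3, 1.
Eigenvectors: (0,1) for λ=3, (-1,-1) for λ=1.
From the initial condition, c_1 = -9, c_2 = -5.
x_1(ln 2) = (-9)(2^3)(0) + (-5)(2^1)(-1) = 10.

10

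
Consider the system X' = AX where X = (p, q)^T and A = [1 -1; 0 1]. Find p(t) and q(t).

p(t) = C_1e^(t) + C_2te^(t) + 2C_2e^(t), q(t) = -C_2e^(t)

Coefficient matrix A = [[1, -1], [0, 1]].
Characteristic polynomial det(A - λI) = λ^2 - 2λ + 1 = 0.
Single eigenvalue λ = 1 with algebraic multiplicity 2.
Eigenvector v = (1,0); generalized eigenvector w with (A-λI)w=v is (2,-1).
General solution: e^(t)[C_1·v + C_2·(t·v + w)].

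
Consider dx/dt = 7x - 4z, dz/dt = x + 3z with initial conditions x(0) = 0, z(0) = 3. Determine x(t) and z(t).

x(t) = -12te^(5t), z(t) = -6te^(5t) + 3e^(5t)

Coefficient matrix A = [[7, -4], [1, 3]].
Characteristic polynomial det(A - λI) = λ^2 - 10λ + 25 = 0.
Single eigenvalue λ = 5 with algebraic multiplicity 2.
Eigenvector v = (2,1); generalized eigenvector w with (A-λI)w=v is (-3,-2).
General solution: e^(5t)[K_1·v + K_2·(t·v + w)].
Applying x(0)=0, z(0)=3 gives K_1=-9, K_2=-6.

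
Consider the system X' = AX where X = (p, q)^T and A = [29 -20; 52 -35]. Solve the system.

Coefficient matrix A = [[29, -20], [52, -35]].
Characteristic polynomial det(A - λI) = λ^2 + 6λ + 25 = 0.
Eigenvalues λ = -3 ± 4i (complex conjugate pair).
For λ=-3+4i: an eigenvector is (-2,-3) - i(-1,-2) = (-2 + i, -3 + 2i).
A real fundamental pair from Re and Im of e^((-3+4i)t)v: X_1 = e^(-3t)(cos(4t)·(-2,-3) + sin(4t)·(-1,-2)), X_2 = e^(-3t)(sin(4t)·(-2,-3) - cos(4t)·(-1,-2)).
General solution: C_1X_1 + C_2X_2.

p(t) = -C_1e^(-3t)sin(4t) - 2C_1e^(-3t)cos(4t) - 2C_2e^(-3t)sin(4t) + C_2e^(-3t)cos(4t), q(t) = -2C_1e^(-3t)sin(4t) - 3C_1e^(-3t)cos(4t) - 3C_2e^(-3t)sin(4t) + 2C_2e^(-3t)cos(4t)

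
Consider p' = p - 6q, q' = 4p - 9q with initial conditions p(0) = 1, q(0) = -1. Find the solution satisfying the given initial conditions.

Coefficient matrix A = [[1, -6], [4, -9]].
Characteristic polynomial det(A - λI) = λ^2 + 8λ + 15 = 0.
Eigenvalues λ = -3, -5.
For λ=-3: (A-λI) row 1 is [4, -6], so an eigenvector is (-3, -2).
For λ=-5: (A-λI) row 1 is [6, -6], so an eigenvector is (1, 1).
General solution: K_1e^(-3t)(-3,-2) + K_2e^(-5t)(1,1).
Applying p(0)=1, q(0)=-1 gives K_1=-2, K_2=-5.

p(t) = 6e^(-3t) - 5e^(-5t), q(t) = 4e^(-3t) - 5e^(-5t)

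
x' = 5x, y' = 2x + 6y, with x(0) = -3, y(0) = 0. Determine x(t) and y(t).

Coefficient matrix A = [[5, 0], [2, 6]].
Characteristic polynomial det(A - λI) = λ^2 - 11λ + 30 = 0.
Eigenvalues λ = 6, 5.
For λ=6: (A-λI) row 1 is [-1, 0], so an eigenvector is (0, 1).
For λ=5: (A-λI) row 2 is [2, 1], so an eigenvector is (-1, 2).
General solution: K_1e^(6t)(0,1) + K_2e^(5t)(-1,2).
Applying x(0)=-3, y(0)=0 gives K_1=-6, K_2=3.

x(t) = -3e^(5t), y(t) = -6e^(6t) + 6e^(5t)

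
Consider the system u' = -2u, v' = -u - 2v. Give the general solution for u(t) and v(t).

Coefficient matrix A = [[-2, 0], [-1, -2]].
Characteristic polynomial det(A - λI) = λ^2 + 4λ + 4 = 0.
Single eigenvalue λ = -2 with algebraic multiplicity 2.
Eigenvector v = (0,-1); generalized eigenvector w with (A-λI)w=v is (1,-1).
General solution: e^(-2t)[c_1·v + c_2·(t·v + w)].

u(t) = c_2e^(-2t), v(t) = -c_1e^(-2t) - c_2te^(-2t) - c_2e^(-2t)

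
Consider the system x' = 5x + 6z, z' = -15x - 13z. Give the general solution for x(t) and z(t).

x(t) = C_1e^(-4t)sin(3t) + C_1e^(-4t)cos(3t) + C_2e^(-4t)sin(3t) - C_2e^(-4t)cos(3t), z(t) = -2C_1e^(-4t)sin(3t) - C_1e^(-4t)cos(3t) - C_2e^(-4t)sin(3t) + 2C_2e^(-4t)cos(3t)

Coefficient matrix A = [[5, 6], [-15, -13]].
Characteristic polynomial det(A - λI) = λ^2 + 8λ + 25 = 0.
Eigenvalues λ = -4 ± 3i (complex conjugate pair).
For λ=-4+3i: an eigenvector is (1,-1) - i(1,-2) = (1 - i, -1 + 2i).
A real fundamental pair from Re and Im of e^((-4+3i)t)v: X_1 = e^(-4t)(cos(3t)·(1,-1) + sin(3t)·(1,-2)), X_2 = e^(-4t)(sin(3t)·(1,-1) - cos(3t)·(1,-2)).
General solution: C_1X_1 + C_2X_2.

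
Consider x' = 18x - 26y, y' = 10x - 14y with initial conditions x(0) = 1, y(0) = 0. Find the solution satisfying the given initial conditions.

x(t) = 8e^(2t)sin(2t) + e^(2t)cos(2t), y(t) = 5e^(2t)sin(2t)

Coefficient matrix A = [[18, -26], [10, -14]].
Characteristic polynomial det(A - λI) = λ^2 - 4λ + 8 = 0.
Eigenvalues λ = 2 ± 2i (complex conjugate pair).
For λ=2+2i: an eigenvector is (2,1) - i(3,2) = (2 - 3i, 1 - 2i).
A real fundamental pair from Re and Im of e^((2+2i)t)v: X_1 = e^(2t)(cos(2t)·(2,1) + sin(2t)·(3,2)), X_2 = e^(2t)(sin(2t)·(2,1) - cos(2t)·(3,2)).
General solution: K_1X_1 + K_2X_2.
Applying x(0)=1, y(0)=0 gives K_1=2, K_2=1.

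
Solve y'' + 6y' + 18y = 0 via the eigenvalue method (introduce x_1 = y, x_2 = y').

y(t) = C_1e^(-3t)cos(3t) + C_2e^(-3t)sin(3t)

Let x_1 = y, x_2 = y'. Then x_1' = x_2 and x_2' = -18x_1 - 6x_2.
A = [[0,1],[-18,-6]]; det(A-λI) = λ^2 + 6λ + 18.
Eigenvalues λ = -3 ± 3i.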